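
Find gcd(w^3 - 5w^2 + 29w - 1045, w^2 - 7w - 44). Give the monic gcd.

w - 11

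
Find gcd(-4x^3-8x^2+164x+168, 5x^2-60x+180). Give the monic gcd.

x-6

Euclidean algorithm in ℚ[x]:
  -4x^3-8x^2+164x+168 = (-(4/5)x-56/5)(5x^2-60x+180) + (-364x+2184)
  5x^2-60x+180 = (-(5/364)x+15/182)(-364x+2184) + (0)
Last nonzero remainder: -364x+2184. Dividing through by -364 gives the monic gcd x-6.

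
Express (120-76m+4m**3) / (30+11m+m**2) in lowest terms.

By polynomial division,
  4m**3-76m+120 = (4m-44)(m**2+11m+30) + (288m+1440)
  m**2+11m+30 = ((1/288)m+1/48)(288m+1440) + (0)
Last nonzero remainder: 288m+1440. Dividing through by 288 gives the monic gcd m+5.
Cancel m+5 from numerator and denominator to get the reduced form.

(24-20m+4m**2)/(6+m)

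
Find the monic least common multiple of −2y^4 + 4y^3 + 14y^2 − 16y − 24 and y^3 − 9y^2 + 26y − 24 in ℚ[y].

Euclidean algorithm in ℚ[y]:
  −2y^4 + 4y^3 + 14y^2 − 16y − 24 = (−2y − 14)(y^3 − 9y^2 + 26y − 24) + (−60y^2 + 300y − 360)
  y^3 − 9y^2 + 26y − 24 = (−(1/60)y + 1/15)(−60y^2 + 300y − 360) + (0)
Last nonzero remainder: −60y^2 + 300y − 360. Dividing through by −60 gives the monic gcd y^2 − 5y + 6.
Then lcm(f, g) = f·g / gcd(f, g); expanding and making the result monic gives the answer.

y^5 − 6y^4 + y^3 + 36y^2 − 20y − 48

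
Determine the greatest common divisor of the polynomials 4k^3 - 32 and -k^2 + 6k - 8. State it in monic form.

By polynomial division,
  4k^3 - 32 = (-4k - 24)(-k^2 + 6k - 8) + (112k - 224)
  -k^2 + 6k - 8 = (-(1/112)k + 1/28)(112k - 224) + (0)
Last nonzero remainder: 112k - 224. Dividing through by 112 gives the monic gcd k - 2.

k - 2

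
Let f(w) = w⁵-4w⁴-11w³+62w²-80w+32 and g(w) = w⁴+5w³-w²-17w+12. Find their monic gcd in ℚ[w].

Apply the Euclidean algorithm:
  w⁵-4w⁴-11w³+62w²-80w+32 = (w-9)(w⁴+5w³-w²-17w+12) + (35w³+70w²-245w+140)
  w⁴+5w³-w²-17w+12 = ((1/35)w+3/35)(35w³+70w²-245w+140) + (0)
Last nonzero remainder: 35w³+70w²-245w+140. Dividing through by 35 gives the monic gcd w³+2w²-7w+4.

w³+2w²-7w+4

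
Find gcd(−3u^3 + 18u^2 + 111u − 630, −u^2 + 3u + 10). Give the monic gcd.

Apply the Euclidean algorithm:
  −3u^3 + 18u^2 + 111u − 630 = (3u − 9)(−u^2 + 3u + 10) + (108u − 540)
  −u^2 + 3u + 10 = (−(1/108)u − 1/54)(108u − 540) + (0)
Last nonzero remainder: 108u − 540. Dividing through by 108 gives the monic gcd u − 5.

u − 5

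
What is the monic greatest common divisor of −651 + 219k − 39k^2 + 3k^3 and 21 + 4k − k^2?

−7 + k

Euclidean algorithm in ℚ[k]:
  3k^3 − 39k^2 + 219k − 651 = (−3k + 27)(−k^2 + 4k + 21) + (174k − 1218)
  −k^2 + 4k + 21 = (−(1/174)k − 1/58)(174k − 1218) + (0)
Last nonzero remainder: 174k − 1218. Dividing through by 174 gives the monic gcd k − 7.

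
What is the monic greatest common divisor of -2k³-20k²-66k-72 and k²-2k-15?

k+3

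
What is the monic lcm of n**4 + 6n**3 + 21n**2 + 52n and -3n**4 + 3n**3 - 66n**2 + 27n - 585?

Apply the Euclidean algorithm:
  n**4 + 6n**3 + 21n**2 + 52n = (-1/3)(-3n**4 + 3n**3 - 66n**2 + 27n - 585) + (7n**3 - n**2 + 61n - 195)
  -3n**4 + 3n**3 - 66n**2 + 27n - 585 = (-(3/7)n + 18/49)(7n**3 - n**2 + 61n - 195) + (-(1935/49)n**2 - (3870/49)n - 25155/49)
  7n**3 - n**2 + 61n - 195 = (-(343/1935)n + 49/129)(-(1935/49)n**2 - (3870/49)n - 25155/49) + (0)
Last nonzero remainder: -(1935/49)n**2 - (3870/49)n - 25155/49. Dividing through by -1935/49 gives the monic gcd n**2 + 2n + 13.
Then lcm(f, g) = f·g / gcd(f, g); expanding and making the result monic gives the answer.

n**6 + 3n**5 + 18n**4 + 79n**3 + 159n**2 + 780n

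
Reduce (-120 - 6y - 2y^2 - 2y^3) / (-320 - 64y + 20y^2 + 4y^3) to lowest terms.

By polynomial division,
  -2y^3 - 2y^2 - 6y - 120 = (-1/2)(4y^3 + 20y^2 - 64y - 320) + (8y^2 - 38y - 280)
  4y^3 + 20y^2 - 64y - 320 = ((1/2)y + 39/8)(8y^2 - 38y - 280) + ((1045/4)y + 1045)
  8y^2 - 38y - 280 = ((32/1045)y - 56/209)((1045/4)y + 1045) + (0)
Last nonzero remainder: (1045/4)y + 1045. Dividing through by 1045/4 gives the monic gcd y + 4.
Cancel y + 4 from numerator and denominator to get the reduced form.

(-15 + 3y - y^2)/(-40 + 2y + 2y^2)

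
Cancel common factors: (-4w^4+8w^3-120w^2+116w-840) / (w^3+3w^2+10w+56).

(-4w^2+4w-60)/(w+4)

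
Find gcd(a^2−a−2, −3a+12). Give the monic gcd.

Repeated division with remainder:
  a^2−a−2 = (−(1/3)a−1)(−3a+12) + (10)
  −3a+12 = (−(3/10)a+6/5)(10) + (0)
The last nonzero remainder is the constant 10, so the polynomials are coprime and gcd = 1.

1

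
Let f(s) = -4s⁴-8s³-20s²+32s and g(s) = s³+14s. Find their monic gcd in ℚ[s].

s

Apply the Euclidean algorithm:
  -4s⁴-8s³-20s²+32s = (-4s-8)(s³+14s) + (36s²+144s)
  s³+14s = ((1/36)s-1/9)(36s²+144s) + (30s)
  36s²+144s = ((6/5)s+24/5)(30s) + (0)
Last nonzero remainder: 30s. Dividing through by 30 gives the monic gcd s.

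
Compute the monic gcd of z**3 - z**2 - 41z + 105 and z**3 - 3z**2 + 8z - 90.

Euclidean algorithm in ℚ[z]:
  z**3 - z**2 - 41z + 105 = (z**3 - 3z**2 + 8z - 90) + (2z**2 - 49z + 195)
  z**3 - 3z**2 + 8z - 90 = ((1/2)z + 43/4)(2z**2 - 49z + 195) + ((1749/4)z - 8745/4)
  2z**2 - 49z + 195 = ((8/1749)z - 52/583)((1749/4)z - 8745/4) + (0)
Last nonzero remainder: (1749/4)z - 8745/4. Dividing through by 1749/4 gives the monic gcd z - 5.

z - 5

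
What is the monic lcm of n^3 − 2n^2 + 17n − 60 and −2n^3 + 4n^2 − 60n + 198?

n^5 − n^4 + 48n^3 − 109n^2 + 501n − 1980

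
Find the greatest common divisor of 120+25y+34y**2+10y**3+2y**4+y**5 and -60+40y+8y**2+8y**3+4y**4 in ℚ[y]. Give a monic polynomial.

Apply the Euclidean algorithm:
  y**5+2y**4+10y**3+34y**2+25y+120 = ((1/4)y)(4y**4+8y**3+8y**2+40y-60) + (8y**3+24y**2+40y+120)
  4y**4+8y**3+8y**2+40y-60 = ((1/2)y-1/2)(8y**3+24y**2+40y+120) + (0)
Last nonzero remainder: 8y**3+24y**2+40y+120. Dividing through by 8 gives the monic gcd y**3+3y**2+5y+15.

15+5y+3y**2+y**3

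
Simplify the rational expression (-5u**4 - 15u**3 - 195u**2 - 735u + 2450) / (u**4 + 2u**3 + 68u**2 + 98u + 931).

(-5u**2 - 15u + 50)/(u**2 + 2u + 19)

Euclidean algorithm in ℚ[u]:
  -5u**4 - 15u**3 - 195u**2 - 735u + 2450 = (-5)(u**4 + 2u**3 + 68u**2 + 98u + 931) + (-5u**3 + 145u**2 - 245u + 7105)
  u**4 + 2u**3 + 68u**2 + 98u + 931 = (-(1/5)u - 31/5)(-5u**3 + 145u**2 - 245u + 7105) + (918u**2 + 44982)
  -5u**3 + 145u**2 - 245u + 7105 = (-(5/918)u + 145/918)(918u**2 + 44982) + (0)
Last nonzero remainder: 918u**2 + 44982. Dividing through by 918 gives the monic gcd u**2 + 49.
Cancel u**2 + 49 from numerator and denominator to get the reduced form.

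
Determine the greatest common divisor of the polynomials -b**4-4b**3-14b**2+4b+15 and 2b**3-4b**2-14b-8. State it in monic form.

Apply the Euclidean algorithm:
  -b**4-4b**3-14b**2+4b+15 = (-(1/2)b-3)(2b**3-4b**2-14b-8) + (-33b**2-42b-9)
  2b**3-4b**2-14b-8 = (-(2/33)b+24/121)(-33b**2-42b-9) + (-(752/121)b-752/121)
  -33b**2-42b-9 = ((3993/752)b+1089/752)(-(752/121)b-752/121) + (0)
Last nonzero remainder: -(752/121)b-752/121. Dividing through by -752/121 gives the monic gcd b+1.

b+1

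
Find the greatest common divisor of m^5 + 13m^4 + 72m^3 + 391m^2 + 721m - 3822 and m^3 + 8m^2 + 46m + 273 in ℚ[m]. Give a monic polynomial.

Apply the Euclidean algorithm:
  m^5 + 13m^4 + 72m^3 + 391m^2 + 721m - 3822 = (m^2 + 5m - 14)(m^3 + 8m^2 + 46m + 273) + (0)
The last nonzero remainder m^3 + 8m^2 + 46m + 273 is already monic.

m^3 + 8m^2 + 46m + 273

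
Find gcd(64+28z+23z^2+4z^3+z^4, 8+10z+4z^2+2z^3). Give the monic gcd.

Euclidean algorithm in ℚ[z]:
  z^4+4z^3+23z^2+28z+64 = ((1/2)z+1)(2z^3+4z^2+10z+8) + (14z^2+14z+56)
  2z^3+4z^2+10z+8 = ((1/7)z+1/7)(14z^2+14z+56) + (0)
Last nonzero remainder: 14z^2+14z+56. Dividing through by 14 gives the monic gcd z^2+z+4.

4+z+z^2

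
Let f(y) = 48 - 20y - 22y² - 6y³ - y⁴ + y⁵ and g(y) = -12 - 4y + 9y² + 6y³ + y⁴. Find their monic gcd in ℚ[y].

-2 + y + y²

By polynomial division,
  y⁵ - y⁴ - 6y³ - 22y² - 20y + 48 = (y - 7)(y⁴ + 6y³ + 9y² - 4y - 12) + (27y³ + 45y² - 36y - 36)
  y⁴ + 6y³ + 9y² - 4y - 12 = ((1/27)y + 13/81)(27y³ + 45y² - 36y - 36) + ((28/9)y² + (28/9)y - 56/9)
  27y³ + 45y² - 36y - 36 = ((243/28)y + 81/14)((28/9)y² + (28/9)y - 56/9) + (0)
Last nonzero remainder: (28/9)y² + (28/9)y - 56/9. Dividing through by 28/9 gives the monic gcd y² + y - 2.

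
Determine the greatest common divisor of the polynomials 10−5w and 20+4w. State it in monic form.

1

Euclidean algorithm in ℚ[w]:
  −5w+10 = (−5/4)(4w+20) + (35)
  4w+20 = ((4/35)w+4/7)(35) + (0)
The last nonzero remainder is the constant 35, so the polynomials are coprime and gcd = 1.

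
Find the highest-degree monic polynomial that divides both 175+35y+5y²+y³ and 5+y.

5+y

Repeated division with remainder:
  y³+5y²+35y+175 = (y²+35)(y+5) + (0)
The last nonzero remainder y+5 is already monic.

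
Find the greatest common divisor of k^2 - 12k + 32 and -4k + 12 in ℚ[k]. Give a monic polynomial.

1

Apply the Euclidean algorithm:
  k^2 - 12k + 32 = (-(1/4)k + 9/4)(-4k + 12) + (5)
  -4k + 12 = (-(4/5)k + 12/5)(5) + (0)
The last nonzero remainder is the constant 5, so the polynomials are coprime and gcd = 1.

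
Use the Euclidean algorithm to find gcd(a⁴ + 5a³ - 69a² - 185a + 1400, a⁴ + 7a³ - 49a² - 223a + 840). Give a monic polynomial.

a³ + 10a² - 19a - 280

Apply the Euclidean algorithm:
  a⁴ + 5a³ - 69a² - 185a + 1400 = (a⁴ + 7a³ - 49a² - 223a + 840) + (-2a³ - 20a² + 38a + 560)
  a⁴ + 7a³ - 49a² - 223a + 840 = (-(1/2)a + 3/2)(-2a³ - 20a² + 38a + 560) + (0)
Last nonzero remainder: -2a³ - 20a² + 38a + 560. Dividing through by -2 gives the monic gcd a³ + 10a² - 19a - 280.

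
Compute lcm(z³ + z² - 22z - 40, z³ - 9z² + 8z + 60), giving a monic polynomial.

Euclidean algorithm in ℚ[z]:
  z³ + z² - 22z - 40 = (z³ - 9z² + 8z + 60) + (10z² - 30z - 100)
  z³ - 9z² + 8z + 60 = ((1/10)z - 3/5)(10z² - 30z - 100) + (0)
Last nonzero remainder: 10z² - 30z - 100. Dividing through by 10 gives the monic gcd z² - 3z - 10.
Then lcm(f, g) = f·g / gcd(f, g); expanding and making the result monic gives the answer.

z⁴ - 5z³ - 28z² + 92z + 240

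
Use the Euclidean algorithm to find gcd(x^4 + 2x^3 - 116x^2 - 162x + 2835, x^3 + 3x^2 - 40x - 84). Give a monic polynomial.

x + 7

Apply the Euclidean algorithm:
  x^4 + 2x^3 - 116x^2 - 162x + 2835 = (x - 1)(x^3 + 3x^2 - 40x - 84) + (-73x^2 - 118x + 2751)
  x^3 + 3x^2 - 40x - 84 = (-(1/73)x - 101/5329)(-73x^2 - 118x + 2751) + (-(24255/5329)x - 169785/5329)
  -73x^2 - 118x + 2751 = ((389017/24255)x - 698099/8085)(-(24255/5329)x - 169785/5329) + (0)
Last nonzero remainder: -(24255/5329)x - 169785/5329. Dividing through by -24255/5329 gives the monic gcd x + 7.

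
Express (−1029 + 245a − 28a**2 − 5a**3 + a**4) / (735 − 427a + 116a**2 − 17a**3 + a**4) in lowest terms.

(7 + a)/(−5 + a)

Repeated division with remainder:
  a**4 − 5a**3 − 28a**2 + 245a − 1029 = (a**4 − 17a**3 + 116a**2 − 427a + 735) + (12a**3 − 144a**2 + 672a − 1764)
  a**4 − 17a**3 + 116a**2 − 427a + 735 = ((1/12)a − 5/12)(12a**3 − 144a**2 + 672a − 1764) + (0)
Last nonzero remainder: 12a**3 − 144a**2 + 672a − 1764. Dividing through by 12 gives the monic gcd a**3 − 12a**2 + 56a − 147.
Cancel a**3 − 12a**2 + 56a − 147 from numerator and denominator to get the reduced form.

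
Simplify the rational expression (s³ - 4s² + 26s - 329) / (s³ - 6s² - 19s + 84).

Apply the Euclidean algorithm:
  s³ - 4s² + 26s - 329 = (s³ - 6s² - 19s + 84) + (2s² + 45s - 413)
  s³ - 6s² - 19s + 84 = ((1/2)s - 57/4)(2s² + 45s - 413) + ((3315/4)s - 23205/4)
  2s² + 45s - 413 = ((8/3315)s + 236/3315)((3315/4)s - 23205/4) + (0)
Last nonzero remainder: (3315/4)s - 23205/4. Dividing through by 3315/4 gives the monic gcd s - 7.
Cancel s - 7 from numerator and denominator to get the reduced form.

(s² + 3s + 47)/(s² + s - 12)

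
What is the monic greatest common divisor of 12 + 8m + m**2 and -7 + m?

1

Euclidean algorithm in ℚ[m]:
  m**2 + 8m + 12 = (m + 15)(m - 7) + (117)
  m - 7 = ((1/117)m - 7/117)(117) + (0)
The last nonzero remainder is the constant 117, so the polynomials are coprime and gcd = 1.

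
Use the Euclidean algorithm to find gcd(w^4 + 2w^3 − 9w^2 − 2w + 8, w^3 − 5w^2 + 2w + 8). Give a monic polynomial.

By polynomial division,
  w^4 + 2w^3 − 9w^2 − 2w + 8 = (w + 7)(w^3 − 5w^2 + 2w + 8) + (24w^2 − 24w − 48)
  w^3 − 5w^2 + 2w + 8 = ((1/24)w − 1/6)(24w^2 − 24w − 48) + (0)
Last nonzero remainder: 24w^2 − 24w − 48. Dividing through by 24 gives the monic gcd w^2 − w − 2.

w^2 − w − 2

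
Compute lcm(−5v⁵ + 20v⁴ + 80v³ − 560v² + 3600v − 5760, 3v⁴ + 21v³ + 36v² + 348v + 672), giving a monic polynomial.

Repeated division with remainder:
  −5v⁵ + 20v⁴ + 80v³ − 560v² + 3600v − 5760 = (−(5/3)v + 55/3)(3v⁴ + 21v³ + 36v² + 348v + 672) + (−245v³ − 640v² − 1660v − 18080)
  3v⁴ + 21v³ + 36v² + 348v + 672 = (−(3/245)v − 129/2401)(−245v³ − 640v² − 1660v − 18080) + (−(44928/2401)v² + (89856/2401)v − 718848/2401)
  −245v³ − 640v² − 1660v − 18080 = ((588245/44928)v + 1356565/22464)(−(44928/2401)v² + (89856/2401)v − 718848/2401) + (0)
Last nonzero remainder: −(44928/2401)v² + (89856/2401)v − 718848/2401. Dividing through by −44928/2401 gives the monic gcd v² − 2v + 16.
Then lcm(f, g) = f·g / gcd(f, g); expanding and making the result monic gives the answer.

v⁷ + 5v⁶ − 38v⁵ − 88v⁴ + 64v³ − 3760v² + 288v + 16128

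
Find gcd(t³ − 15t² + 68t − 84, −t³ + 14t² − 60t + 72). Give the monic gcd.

Euclidean algorithm in ℚ[t]:
  t³ − 15t² + 68t − 84 = (−1)(−t³ + 14t² − 60t + 72) + (−t² + 8t − 12)
  −t³ + 14t² − 60t + 72 = (t − 6)(−t² + 8t − 12) + (0)
Last nonzero remainder: −t² + 8t − 12. Dividing through by −1 gives the monic gcd t² − 8t + 12.

t² − 8t + 12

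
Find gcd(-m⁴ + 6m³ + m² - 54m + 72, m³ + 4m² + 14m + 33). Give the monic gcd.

By polynomial division,
  -m⁴ + 6m³ + m² - 54m + 72 = (-m + 10)(m³ + 4m² + 14m + 33) + (-25m² - 161m - 258)
  m³ + 4m² + 14m + 33 = (-(1/25)m + 61/625)(-25m² - 161m - 258) + ((12121/625)m + 36363/625)
  -25m² - 161m - 258 = (-(15625/12121)m - 53750/12121)((12121/625)m + 36363/625) + (0)
Last nonzero remainder: (12121/625)m + 36363/625. Dividing through by 12121/625 gives the monic gcd m + 3.

m + 3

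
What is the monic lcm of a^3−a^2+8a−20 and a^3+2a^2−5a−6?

Repeated division with remainder:
  a^3−a^2+8a−20 = (a^3+2a^2−5a−6) + (−3a^2+13a−14)
  a^3+2a^2−5a−6 = (−(1/3)a−19/9)(−3a^2+13a−14) + ((160/9)a−320/9)
  −3a^2+13a−14 = (−(27/160)a+63/160)((160/9)a−320/9) + (0)
Last nonzero remainder: (160/9)a−320/9. Dividing through by 160/9 gives the monic gcd a−2.
Then lcm(f, g) = f·g / gcd(f, g); expanding and making the result monic gives the answer.

a^5+3a^4+7a^3+9a^2−56a−60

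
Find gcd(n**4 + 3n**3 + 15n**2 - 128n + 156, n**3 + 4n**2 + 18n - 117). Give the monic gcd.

Euclidean algorithm in ℚ[n]:
  n**4 + 3n**3 + 15n**2 - 128n + 156 = (n - 1)(n**3 + 4n**2 + 18n - 117) + (n**2 + 7n + 39)
  n**3 + 4n**2 + 18n - 117 = (n - 3)(n**2 + 7n + 39) + (0)
The last nonzero remainder n**2 + 7n + 39 is already monic.

n**2 + 7n + 39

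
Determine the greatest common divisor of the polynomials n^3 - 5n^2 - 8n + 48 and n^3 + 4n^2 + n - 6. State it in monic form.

Apply the Euclidean algorithm:
  n^3 - 5n^2 - 8n + 48 = (n^3 + 4n^2 + n - 6) + (-9n^2 - 9n + 54)
  n^3 + 4n^2 + n - 6 = (-(1/9)n - 1/3)(-9n^2 - 9n + 54) + (4n + 12)
  -9n^2 - 9n + 54 = (-(9/4)n + 9/2)(4n + 12) + (0)
Last nonzero remainder: 4n + 12. Dividing through by 4 gives the monic gcd n + 3.

n + 3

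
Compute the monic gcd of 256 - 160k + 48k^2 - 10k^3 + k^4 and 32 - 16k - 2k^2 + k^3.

Repeated division with remainder:
  k^4 - 10k^3 + 48k^2 - 160k + 256 = (k - 8)(k^3 - 2k^2 - 16k + 32) + (48k^2 - 320k + 512)
  k^3 - 2k^2 - 16k + 32 = ((1/48)k + 7/72)(48k^2 - 320k + 512) + ((40/9)k - 160/9)
  48k^2 - 320k + 512 = ((54/5)k - 144/5)((40/9)k - 160/9) + (0)
Last nonzero remainder: (40/9)k - 160/9. Dividing through by 40/9 gives the monic gcd k - 4.

-4 + k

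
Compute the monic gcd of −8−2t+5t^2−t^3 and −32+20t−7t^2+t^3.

Repeated division with remainder:
  −t^3+5t^2−2t−8 = (−1)(t^3−7t^2+20t−32) + (−2t^2+18t−40)
  t^3−7t^2+20t−32 = (−(1/2)t−1)(−2t^2+18t−40) + (18t−72)
  −2t^2+18t−40 = (−(1/9)t+5/9)(18t−72) + (0)
Last nonzero remainder: 18t−72. Dividing through by 18 gives the monic gcd t−4.

−4+t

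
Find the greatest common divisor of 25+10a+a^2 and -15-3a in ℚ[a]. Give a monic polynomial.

5+a

By polynomial division,
  a^2+10a+25 = (-(1/3)a-5/3)(-3a-15) + (0)
Last nonzero remainder: -3a-15. Dividing through by -3 gives the monic gcd a+5.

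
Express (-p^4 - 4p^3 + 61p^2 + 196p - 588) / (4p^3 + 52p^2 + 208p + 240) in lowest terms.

Euclidean algorithm in ℚ[p]:
  -p^4 - 4p^3 + 61p^2 + 196p - 588 = (-(1/4)p + 9/4)(4p^3 + 52p^2 + 208p + 240) + (-4p^2 - 212p - 1128)
  4p^3 + 52p^2 + 208p + 240 = (-p + 40)(-4p^2 - 212p - 1128) + (7560p + 45360)
  -4p^2 - 212p - 1128 = (-(1/1890)p - 47/1890)(7560p + 45360) + (0)
Last nonzero remainder: 7560p + 45360. Dividing through by 7560 gives the monic gcd p + 6.
Cancel p + 6 from numerator and denominator to get the reduced form.

(-p^3 + 2p^2 + 49p - 98)/(4p^2 + 28p + 40)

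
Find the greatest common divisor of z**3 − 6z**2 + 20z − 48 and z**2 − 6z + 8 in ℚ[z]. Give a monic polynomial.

Repeated division with remainder:
  z**3 − 6z**2 + 20z − 48 = (z)(z**2 − 6z + 8) + (12z − 48)
  z**2 − 6z + 8 = ((1/12)z − 1/6)(12z − 48) + (0)
Last nonzero remainder: 12z − 48. Dividing through by 12 gives the monic gcd z − 4.

z − 4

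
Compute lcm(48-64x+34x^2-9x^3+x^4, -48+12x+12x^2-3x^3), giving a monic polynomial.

By polynomial division,
  x^4-9x^3+34x^2-64x+48 = (-(1/3)x+5/3)(-3x^3+12x^2+12x-48) + (18x^2-100x+128)
  -3x^3+12x^2+12x-48 = (-(1/6)x-7/27)(18x^2-100x+128) + ((200/27)x-400/27)
  18x^2-100x+128 = ((243/100)x-216/25)((200/27)x-400/27) + (0)
Last nonzero remainder: (200/27)x-400/27. Dividing through by 200/27 gives the monic gcd x-2.
Then lcm(f, g) = f·g / gcd(f, g); expanding and making the result monic gives the answer.

-384+416x-96x^2-60x^3+44x^4-11x^5+x^6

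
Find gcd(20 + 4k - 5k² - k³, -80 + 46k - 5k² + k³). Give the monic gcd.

By polynomial division,
  -k³ - 5k² + 4k + 20 = (-1)(k³ - 5k² + 46k - 80) + (-10k² + 50k - 60)
  k³ - 5k² + 46k - 80 = (-(1/10)k)(-10k² + 50k - 60) + (40k - 80)
  -10k² + 50k - 60 = (-(1/4)k + 3/4)(40k - 80) + (0)
Last nonzero remainder: 40k - 80. Dividing through by 40 gives the monic gcd k - 2.

-2 + k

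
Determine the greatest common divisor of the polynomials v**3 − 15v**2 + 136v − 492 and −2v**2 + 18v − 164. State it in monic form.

v**2 − 9v + 82

Euclidean algorithm in ℚ[v]:
  v**3 − 15v**2 + 136v − 492 = (−(1/2)v + 3)(−2v**2 + 18v − 164) + (0)
Last nonzero remainder: −2v**2 + 18v − 164. Dividing through by −2 gives the monic gcd v**2 − 9v + 82.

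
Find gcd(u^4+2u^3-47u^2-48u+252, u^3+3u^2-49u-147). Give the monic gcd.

u^2+10u+21

By polynomial division,
  u^4+2u^3-47u^2-48u+252 = (u-1)(u^3+3u^2-49u-147) + (5u^2+50u+105)
  u^3+3u^2-49u-147 = ((1/5)u-7/5)(5u^2+50u+105) + (0)
Last nonzero remainder: 5u^2+50u+105. Dividing through by 5 gives the monic gcd u^2+10u+21.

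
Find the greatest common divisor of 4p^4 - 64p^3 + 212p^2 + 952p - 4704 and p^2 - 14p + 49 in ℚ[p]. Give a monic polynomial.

p^2 - 14p + 49

By polynomial division,
  4p^4 - 64p^3 + 212p^2 + 952p - 4704 = (4p^2 - 8p - 96)(p^2 - 14p + 49) + (0)
The last nonzero remainder p^2 - 14p + 49 is already monic.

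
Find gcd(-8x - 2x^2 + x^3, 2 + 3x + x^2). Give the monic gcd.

2 + x

By polynomial division,
  x^3 - 2x^2 - 8x = (x - 5)(x^2 + 3x + 2) + (5x + 10)
  x^2 + 3x + 2 = ((1/5)x + 1/5)(5x + 10) + (0)
Last nonzero remainder: 5x + 10. Dividing through by 5 gives the monic gcd x + 2.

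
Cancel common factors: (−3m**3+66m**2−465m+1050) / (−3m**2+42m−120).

(m**2−12m+35)/(m−4)

Repeated division with remainder:
  −3m**3+66m**2−465m+1050 = (m−8)(−3m**2+42m−120) + (−9m+90)
  −3m**2+42m−120 = ((1/3)m−4/3)(−9m+90) + (0)
Last nonzero remainder: −9m+90. Dividing through by −9 gives the monic gcd m−10.
Cancel m−10 from numerator and denominator to get the reduced form.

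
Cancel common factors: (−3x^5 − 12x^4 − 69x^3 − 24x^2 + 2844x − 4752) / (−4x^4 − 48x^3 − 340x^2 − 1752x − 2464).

By polynomial division,
  −3x^5 − 12x^4 − 69x^3 − 24x^2 + 2844x − 4752 = ((3/4)x − 6)(−4x^4 − 48x^3 − 340x^2 − 1752x − 2464) + (−102x^3 − 750x^2 − 5820x − 19536)
  −4x^4 − 48x^3 − 340x^2 − 1752x − 2464 = ((2/51)x + 158/867)(−102x^3 − 750x^2 − 5820x − 19536) + ((7200/289)x^2 + (21600/289)x + 316800/289)
  −102x^3 − 750x^2 − 5820x − 19536 = (−(4913/1200)x − 10693/600)((7200/289)x^2 + (21600/289)x + 316800/289) + (0)
Last nonzero remainder: (7200/289)x^2 + (21600/289)x + 316800/289. Dividing through by 7200/289 gives the monic gcd x^2 + 3x + 44.
Cancel x^2 + 3x + 44 from numerator and denominator to get the reduced form.

(3x^3 + 3x^2 − 72x + 108)/(4x^2 + 36x + 56)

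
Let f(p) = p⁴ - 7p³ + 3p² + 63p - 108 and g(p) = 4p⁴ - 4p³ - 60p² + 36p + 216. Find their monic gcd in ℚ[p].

Apply the Euclidean algorithm:
  p⁴ - 7p³ + 3p² + 63p - 108 = (1/4)(4p⁴ - 4p³ - 60p² + 36p + 216) + (-6p³ + 18p² + 54p - 162)
  4p⁴ - 4p³ - 60p² + 36p + 216 = (-(2/3)p - 4/3)(-6p³ + 18p² + 54p - 162) + (0)
Last nonzero remainder: -6p³ + 18p² + 54p - 162. Dividing through by -6 gives the monic gcd p³ - 3p² - 9p + 27.

p³ - 3p² - 9p + 27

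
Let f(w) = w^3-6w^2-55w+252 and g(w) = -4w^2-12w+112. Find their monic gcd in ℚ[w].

w^2+3w-28

Apply the Euclidean algorithm:
  w^3-6w^2-55w+252 = (-(1/4)w+9/4)(-4w^2-12w+112) + (0)
Last nonzero remainder: -4w^2-12w+112. Dividing through by -4 gives the monic gcd w^2+3w-28.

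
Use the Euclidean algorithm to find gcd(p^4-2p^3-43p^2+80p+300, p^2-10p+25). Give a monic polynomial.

p^2-10p+25

Euclidean algorithm in ℚ[p]:
  p^4-2p^3-43p^2+80p+300 = (p^2+8p+12)(p^2-10p+25) + (0)
The last nonzero remainder p^2-10p+25 is already monic.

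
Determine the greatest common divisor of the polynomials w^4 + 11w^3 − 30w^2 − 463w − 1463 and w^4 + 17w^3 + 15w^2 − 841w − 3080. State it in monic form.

w^2 + 4w − 77

Apply the Euclidean algorithm:
  w^4 + 11w^3 − 30w^2 − 463w − 1463 = (w^4 + 17w^3 + 15w^2 − 841w − 3080) + (−6w^3 − 45w^2 + 378w + 1617)
  w^4 + 17w^3 + 15w^2 − 841w − 3080 = (−(1/6)w − 19/12)(−6w^3 − 45w^2 + 378w + 1617) + ((27/4)w^2 + 27w − 2079/4)
  −6w^3 − 45w^2 + 378w + 1617 = (−(8/9)w − 28/9)((27/4)w^2 + 27w − 2079/4) + (0)
Last nonzero remainder: (27/4)w^2 + 27w − 2079/4. Dividing through by 27/4 gives the monic gcd w^2 + 4w − 77.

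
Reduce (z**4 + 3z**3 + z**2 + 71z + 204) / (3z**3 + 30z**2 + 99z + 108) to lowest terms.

(z**2 − 4z + 17)/(3z + 9)

By polynomial division,
  z**4 + 3z**3 + z**2 + 71z + 204 = ((1/3)z − 7/3)(3z**3 + 30z**2 + 99z + 108) + (38z**2 + 266z + 456)
  3z**3 + 30z**2 + 99z + 108 = ((3/38)z + 9/38)(38z**2 + 266z + 456) + (0)
Last nonzero remainder: 38z**2 + 266z + 456. Dividing through by 38 gives the monic gcd z**2 + 7z + 12.
Cancel z**2 + 7z + 12 from numerator and denominator to get the reduced form.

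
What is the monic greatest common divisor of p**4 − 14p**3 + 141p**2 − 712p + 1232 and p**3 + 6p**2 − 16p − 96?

p − 4

Apply the Euclidean algorithm:
  p**4 − 14p**3 + 141p**2 − 712p + 1232 = (p − 20)(p**3 + 6p**2 − 16p − 96) + (277p**2 − 936p − 688)
  p**3 + 6p**2 − 16p − 96 = ((1/277)p + 2598/76729)(277p**2 − 936p − 688) + ((1394640/76729)p − 5578560/76729)
  277p**2 − 936p − 688 = ((21253933/1394640)p + 3299347/348660)((1394640/76729)p − 5578560/76729) + (0)
Last nonzero remainder: (1394640/76729)p − 5578560/76729. Dividing through by 1394640/76729 gives the monic gcd p − 4.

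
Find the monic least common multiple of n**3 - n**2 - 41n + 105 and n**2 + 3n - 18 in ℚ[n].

Repeated division with remainder:
  n**3 - n**2 - 41n + 105 = (n - 4)(n**2 + 3n - 18) + (-11n + 33)
  n**2 + 3n - 18 = (-(1/11)n - 6/11)(-11n + 33) + (0)
Last nonzero remainder: -11n + 33. Dividing through by -11 gives the monic gcd n - 3.
Then lcm(f, g) = f·g / gcd(f, g); expanding and making the result monic gives the answer.

n**4 + 5n**3 - 47n**2 - 141n + 630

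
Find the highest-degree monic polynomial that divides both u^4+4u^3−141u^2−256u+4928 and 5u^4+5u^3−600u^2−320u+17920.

u^3−7u^2−64u+448

Apply the Euclidean algorithm:
  u^4+4u^3−141u^2−256u+4928 = (1/5)(5u^4+5u^3−600u^2−320u+17920) + (3u^3−21u^2−192u+1344)
  5u^4+5u^3−600u^2−320u+17920 = ((5/3)u+40/3)(3u^3−21u^2−192u+1344) + (0)
Last nonzero remainder: 3u^3−21u^2−192u+1344. Dividing through by 3 gives the monic gcd u^3−7u^2−64u+448.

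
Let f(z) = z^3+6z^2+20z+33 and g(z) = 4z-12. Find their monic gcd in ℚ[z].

By polynomial division,
  z^3+6z^2+20z+33 = ((1/4)z^2+(9/4)z+47/4)(4z-12) + (174)
  4z-12 = ((2/87)z-2/29)(174) + (0)
The last nonzero remainder is the constant 174, so the polynomials are coprime and gcd = 1.

1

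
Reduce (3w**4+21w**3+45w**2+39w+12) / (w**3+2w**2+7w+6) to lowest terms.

By polynomial division,
  3w**4+21w**3+45w**2+39w+12 = (3w+15)(w**3+2w**2+7w+6) + (-6w**2-84w-78)
  w**3+2w**2+7w+6 = (-(1/6)w+2)(-6w**2-84w-78) + (162w+162)
  -6w**2-84w-78 = (-(1/27)w-13/27)(162w+162) + (0)
Last nonzero remainder: 162w+162. Dividing through by 162 gives the monic gcd w+1.
Cancel w+1 from numerator and denominator to get the reduced form.

(3w**3+18w**2+27w+12)/(w**2+w+6)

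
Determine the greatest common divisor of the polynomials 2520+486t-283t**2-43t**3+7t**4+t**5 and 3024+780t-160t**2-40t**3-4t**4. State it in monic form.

Repeated division with remainder:
  t**5+7t**4-43t**3-283t**2+486t+2520 = (-(1/4)t+3/4)(-4t**4-40t**3-160t**2+780t+3024) + (-53t**3+32t**2+657t+252)
  -4t**4-40t**3-160t**2+780t+3024 = ((4/53)t+2248/2809)(-53t**3+32t**2+657t+252) + (-(660660/2809)t**2+(660660/2809)t+7927920/2809)
  -53t**3+32t**2+657t+252 = ((148877/660660)t+2809/31460)(-(660660/2809)t**2+(660660/2809)t+7927920/2809) + (0)
Last nonzero remainder: -(660660/2809)t**2+(660660/2809)t+7927920/2809. Dividing through by -660660/2809 gives the monic gcd t**2-t-12.

-12-t+t**2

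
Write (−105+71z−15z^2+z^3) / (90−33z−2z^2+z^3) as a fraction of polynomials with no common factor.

By polynomial division,
  z^3−15z^2+71z−105 = (z^3−2z^2−33z+90) + (−13z^2+104z−195)
  z^3−2z^2−33z+90 = (−(1/13)z−6/13)(−13z^2+104z−195) + (0)
Last nonzero remainder: −13z^2+104z−195. Dividing through by −13 gives the monic gcd z^2−8z+15.
Cancel z^2−8z+15 from numerator and denominator to get the reduced form.

(−7+z)/(6+z)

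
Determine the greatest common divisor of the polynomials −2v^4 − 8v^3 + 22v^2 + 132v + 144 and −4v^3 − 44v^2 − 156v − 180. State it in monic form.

v^2 + 6v + 9

Euclidean algorithm in ℚ[v]:
  −2v^4 − 8v^3 + 22v^2 + 132v + 144 = ((1/2)v − 7/2)(−4v^3 − 44v^2 − 156v − 180) + (−54v^2 − 324v − 486)
  −4v^3 − 44v^2 − 156v − 180 = ((2/27)v + 10/27)(−54v^2 − 324v − 486) + (0)
Last nonzero remainder: −54v^2 − 324v − 486. Dividing through by −54 gives the monic gcd v^2 + 6v + 9.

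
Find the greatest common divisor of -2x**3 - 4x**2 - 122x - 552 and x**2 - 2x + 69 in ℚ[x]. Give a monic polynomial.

Euclidean algorithm in ℚ[x]:
  -2x**3 - 4x**2 - 122x - 552 = (-2x - 8)(x**2 - 2x + 69) + (0)
The last nonzero remainder x**2 - 2x + 69 is already monic.

x**2 - 2x + 69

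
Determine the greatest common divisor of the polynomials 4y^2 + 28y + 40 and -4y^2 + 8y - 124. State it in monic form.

Apply the Euclidean algorithm:
  4y^2 + 28y + 40 = (-1)(-4y^2 + 8y - 124) + (36y - 84)
  -4y^2 + 8y - 124 = (-(1/9)y - 1/27)(36y - 84) + (-1144/9)
  36y - 84 = (-(81/286)y + 189/286)(-1144/9) + (0)
The last nonzero remainder is the constant -1144/9, so the polynomials are coprime and gcd = 1.

1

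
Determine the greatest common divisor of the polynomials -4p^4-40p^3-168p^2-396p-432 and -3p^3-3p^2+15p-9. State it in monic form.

p+3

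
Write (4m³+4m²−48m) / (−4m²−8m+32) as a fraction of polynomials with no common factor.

Repeated division with remainder:
  4m³+4m²−48m = (−m+1)(−4m²−8m+32) + (−8m−32)
  −4m²−8m+32 = ((1/2)m−1)(−8m−32) + (0)
Last nonzero remainder: −8m−32. Dividing through by −8 gives the monic gcd m+4.
Cancel m+4 from numerator and denominator to get the reduced form.

(−m²+3m)/(m−2)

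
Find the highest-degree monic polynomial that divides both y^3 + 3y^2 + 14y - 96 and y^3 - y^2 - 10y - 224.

Repeated division with remainder:
  y^3 + 3y^2 + 14y - 96 = (y^3 - y^2 - 10y - 224) + (4y^2 + 24y + 128)
  y^3 - y^2 - 10y - 224 = ((1/4)y - 7/4)(4y^2 + 24y + 128) + (0)
Last nonzero remainder: 4y^2 + 24y + 128. Dividing through by 4 gives the monic gcd y^2 + 6y + 32.

y^2 + 6y + 32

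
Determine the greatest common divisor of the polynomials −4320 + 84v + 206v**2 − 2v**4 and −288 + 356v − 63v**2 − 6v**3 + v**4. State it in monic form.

−72 − v + v**2

Euclidean algorithm in ℚ[v]:
  −2v**4 + 206v**2 + 84v − 4320 = (−2)(v**4 − 6v**3 − 63v**2 + 356v − 288) + (−12v**3 + 80v**2 + 796v − 4896)
  v**4 − 6v**3 − 63v**2 + 356v − 288 = (−(1/12)v − 1/18)(−12v**3 + 80v**2 + 796v − 4896) + ((70/9)v**2 − (70/9)v − 560)
  −12v**3 + 80v**2 + 796v − 4896 = (−(54/35)v + 306/35)((70/9)v**2 − (70/9)v − 560) + (0)
Last nonzero remainder: (70/9)v**2 − (70/9)v − 560. Dividing through by 70/9 gives the monic gcd v**2 − v − 72.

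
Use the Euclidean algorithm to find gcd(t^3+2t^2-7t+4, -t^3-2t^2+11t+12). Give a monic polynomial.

t+4

By polynomial division,
  t^3+2t^2-7t+4 = (-1)(-t^3-2t^2+11t+12) + (4t+16)
  -t^3-2t^2+11t+12 = (-(1/4)t^2+(1/2)t+3/4)(4t+16) + (0)
Last nonzero remainder: 4t+16. Dividing through by 4 gives the monic gcd t+4.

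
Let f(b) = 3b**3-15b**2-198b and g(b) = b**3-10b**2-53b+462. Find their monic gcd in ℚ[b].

b-11

Apply the Euclidean algorithm:
  3b**3-15b**2-198b = (3)(b**3-10b**2-53b+462) + (15b**2-39b-1386)
  b**3-10b**2-53b+462 = ((1/15)b-37/75)(15b**2-39b-1386) + ((504/25)b-5544/25)
  15b**2-39b-1386 = ((125/168)b+25/4)((504/25)b-5544/25) + (0)
Last nonzero remainder: (504/25)b-5544/25. Dividing through by 504/25 gives the monic gcd b-11.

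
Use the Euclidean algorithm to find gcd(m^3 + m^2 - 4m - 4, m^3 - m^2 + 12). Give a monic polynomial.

m + 2

Repeated division with remainder:
  m^3 + m^2 - 4m - 4 = (m^3 - m^2 + 12) + (2m^2 - 4m - 16)
  m^3 - m^2 + 12 = ((1/2)m + 1/2)(2m^2 - 4m - 16) + (10m + 20)
  2m^2 - 4m - 16 = ((1/5)m - 4/5)(10m + 20) + (0)
Last nonzero remainder: 10m + 20. Dividing through by 10 gives the monic gcd m + 2.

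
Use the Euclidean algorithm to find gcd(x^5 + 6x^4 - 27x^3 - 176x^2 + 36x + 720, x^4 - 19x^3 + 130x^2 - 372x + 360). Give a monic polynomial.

x^2 - 7x + 10

Apply the Euclidean algorithm:
  x^5 + 6x^4 - 27x^3 - 176x^2 + 36x + 720 = (x + 25)(x^4 - 19x^3 + 130x^2 - 372x + 360) + (318x^3 - 3054x^2 + 8976x - 8280)
  x^4 - 19x^3 + 130x^2 - 372x + 360 = ((1/318)x - 83/2809)(318x^3 - 3054x^2 + 8976x - 8280) + ((32400/2809)x^2 - (226800/2809)x + 324000/2809)
  318x^3 - 3054x^2 + 8976x - 8280 = ((148877/5400)x - 64607/900)((32400/2809)x^2 - (226800/2809)x + 324000/2809) + (0)
Last nonzero remainder: (32400/2809)x^2 - (226800/2809)x + 324000/2809. Dividing through by 32400/2809 gives the monic gcd x^2 - 7x + 10.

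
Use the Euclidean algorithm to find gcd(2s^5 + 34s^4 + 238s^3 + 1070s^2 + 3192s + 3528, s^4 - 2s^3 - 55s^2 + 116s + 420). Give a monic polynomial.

Repeated division with remainder:
  2s^5 + 34s^4 + 238s^3 + 1070s^2 + 3192s + 3528 = (2s + 38)(s^4 - 2s^3 - 55s^2 + 116s + 420) + (424s^3 + 2928s^2 - 2056s - 12432)
  s^4 - 2s^3 - 55s^2 + 116s + 420 = ((1/424)s - 59/2809)(424s^3 + 2928s^2 - 2056s - 12432) + ((31878/2809)s^2 + (286902/2809)s + 446292/2809)
  424s^3 + 2928s^2 - 2056s - 12432 = ((595508/15939)s - 415732/5313)((31878/2809)s^2 + (286902/2809)s + 446292/2809) + (0)
Last nonzero remainder: (31878/2809)s^2 + (286902/2809)s + 446292/2809. Dividing through by 31878/2809 gives the monic gcd s^2 + 9s + 14.

s^2 + 9s + 14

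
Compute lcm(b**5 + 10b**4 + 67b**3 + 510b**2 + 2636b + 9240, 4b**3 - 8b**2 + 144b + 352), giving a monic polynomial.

b**6 + 12b**5 + 87b**4 + 644b**3 + 3656b**2 + 14512b + 18480

Repeated division with remainder:
  b**5 + 10b**4 + 67b**3 + 510b**2 + 2636b + 9240 = ((1/4)b**2 + 3b + 55/4)(4b**3 - 8b**2 + 144b + 352) + (100b**2 - 400b + 4400)
  4b**3 - 8b**2 + 144b + 352 = ((1/25)b + 2/25)(100b**2 - 400b + 4400) + (0)
Last nonzero remainder: 100b**2 - 400b + 4400. Dividing through by 100 gives the monic gcd b**2 - 4b + 44.
Then lcm(f, g) = f·g / gcd(f, g); expanding and making the result monic gives the answer.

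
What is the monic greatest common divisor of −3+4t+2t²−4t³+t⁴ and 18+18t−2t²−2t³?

By polynomial division,
  t⁴−4t³+2t²+4t−3 = (−(1/2)t+5/2)(−2t³−2t²+18t+18) + (16t²−32t−48)
  −2t³−2t²+18t+18 = (−(1/8)t−3/8)(16t²−32t−48) + (0)
Last nonzero remainder: 16t²−32t−48. Dividing through by 16 gives the monic gcd t²−2t−3.

−3−2t+t²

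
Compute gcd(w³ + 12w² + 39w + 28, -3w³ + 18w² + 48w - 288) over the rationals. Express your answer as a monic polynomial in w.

Apply the Euclidean algorithm:
  w³ + 12w² + 39w + 28 = (-1/3)(-3w³ + 18w² + 48w - 288) + (18w² + 55w - 68)
  -3w³ + 18w² + 48w - 288 = (-(1/6)w + 163/108)(18w² + 55w - 68) + (-(5005/108)w - 5005/27)
  18w² + 55w - 68 = (-(1944/5005)w + 1836/5005)(-(5005/108)w - 5005/27) + (0)
Last nonzero remainder: -(5005/108)w - 5005/27. Dividing through by -5005/108 gives the monic gcd w + 4.

w + 4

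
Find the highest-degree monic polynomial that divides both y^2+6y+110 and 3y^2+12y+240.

1

Euclidean algorithm in ℚ[y]:
  y^2+6y+110 = (1/3)(3y^2+12y+240) + (2y+30)
  3y^2+12y+240 = ((3/2)y−33/2)(2y+30) + (735)
  2y+30 = ((2/735)y+2/49)(735) + (0)
The last nonzero remainder is the constant 735, so the polynomials are coprime and gcd = 1.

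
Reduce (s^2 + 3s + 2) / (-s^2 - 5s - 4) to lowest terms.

By polynomial division,
  s^2 + 3s + 2 = (-1)(-s^2 - 5s - 4) + (-2s - 2)
  -s^2 - 5s - 4 = ((1/2)s + 2)(-2s - 2) + (0)
Last nonzero remainder: -2s - 2. Dividing through by -2 gives the monic gcd s + 1.
Cancel s + 1 from numerator and denominator to get the reduced form.

(-s - 2)/(s + 4)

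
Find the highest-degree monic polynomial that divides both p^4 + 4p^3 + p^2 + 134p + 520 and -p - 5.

p + 5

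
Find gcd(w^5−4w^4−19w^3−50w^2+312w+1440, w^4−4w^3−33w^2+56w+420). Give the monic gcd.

Apply the Euclidean algorithm:
  w^5−4w^4−19w^3−50w^2+312w+1440 = (w)(w^4−4w^3−33w^2+56w+420) + (14w^3−106w^2−108w+1440)
  w^4−4w^3−33w^2+56w+420 = ((1/14)w+25/98)(14w^3−106w^2−108w+1440) + ((86/49)w^2−(946/49)w+2580/49)
  14w^3−106w^2−108w+1440 = ((343/43)w+1176/43)((86/49)w^2−(946/49)w+2580/49) + (0)
Last nonzero remainder: (86/49)w^2−(946/49)w+2580/49. Dividing through by 86/49 gives the monic gcd w^2−11w+30.

w^2−11w+30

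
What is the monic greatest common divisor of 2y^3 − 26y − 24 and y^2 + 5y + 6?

By polynomial division,
  2y^3 − 26y − 24 = (2y − 10)(y^2 + 5y + 6) + (12y + 36)
  y^2 + 5y + 6 = ((1/12)y + 1/6)(12y + 36) + (0)
Last nonzero remainder: 12y + 36. Dividing through by 12 gives the monic gcd y + 3.

y + 3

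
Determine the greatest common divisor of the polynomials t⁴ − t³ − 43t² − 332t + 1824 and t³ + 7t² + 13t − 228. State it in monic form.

t³ + 7t² + 13t − 228

By polynomial division,
  t⁴ − t³ − 43t² − 332t + 1824 = (t − 8)(t³ + 7t² + 13t − 228) + (0)
The last nonzero remainder t³ + 7t² + 13t − 228 is already monic.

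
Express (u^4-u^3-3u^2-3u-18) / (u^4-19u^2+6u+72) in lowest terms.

By polynomial division,
  u^4-u^3-3u^2-3u-18 = (u^4-19u^2+6u+72) + (-u^3+16u^2-9u-90)
  u^4-19u^2+6u+72 = (-u-16)(-u^3+16u^2-9u-90) + (228u^2-228u-1368)
  -u^3+16u^2-9u-90 = (-(1/228)u+5/76)(228u^2-228u-1368) + (0)
Last nonzero remainder: 228u^2-228u-1368. Dividing through by 228 gives the monic gcd u^2-u-6.
Cancel u^2-u-6 from numerator and denominator to get the reduced form.

(u^2+3)/(u^2+u-12)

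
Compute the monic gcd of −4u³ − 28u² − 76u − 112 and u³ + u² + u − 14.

u² + 3u + 7

By polynomial division,
  −4u³ − 28u² − 76u − 112 = (−4)(u³ + u² + u − 14) + (−24u² − 72u − 168)
  u³ + u² + u − 14 = (−(1/24)u + 1/12)(−24u² − 72u − 168) + (0)
Last nonzero remainder: −24u² − 72u − 168. Dividing through by −24 gives the monic gcd u² + 3u + 7.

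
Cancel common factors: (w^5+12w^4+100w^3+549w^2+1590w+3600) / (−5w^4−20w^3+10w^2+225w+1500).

Euclidean algorithm in ℚ[w]:
  w^5+12w^4+100w^3+549w^2+1590w+3600 = (−(1/5)w−8/5)(−5w^4−20w^3+10w^2+225w+1500) + (70w^3+610w^2+2250w+6000)
  −5w^4−20w^3+10w^2+225w+1500 = (−(1/14)w+33/98)(70w^3+610w^2+2250w+6000) + (−(1700/49)w^2−(5100/49)w−25500/49)
  70w^3+610w^2+2250w+6000 = (−(343/170)w−196/17)(−(1700/49)w^2−(5100/49)w−25500/49) + (0)
Last nonzero remainder: −(1700/49)w^2−(5100/49)w−25500/49. Dividing through by −1700/49 gives the monic gcd w^2+3w+15.
Cancel w^2+3w+15 from numerator and denominator to get the reduced form.

(−w^3−9w^2−58w−240)/(5w^2+5w−100)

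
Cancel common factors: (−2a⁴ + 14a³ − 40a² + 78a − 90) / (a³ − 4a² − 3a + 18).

(−2a² + 2a − 10)/(a + 2)

Apply the Euclidean algorithm:
  −2a⁴ + 14a³ − 40a² + 78a − 90 = (−2a + 6)(a³ − 4a² − 3a + 18) + (−22a² + 132a − 198)
  a³ − 4a² − 3a + 18 = (−(1/22)a − 1/11)(−22a² + 132a − 198) + (0)
Last nonzero remainder: −22a² + 132a − 198. Dividing through by −22 gives the monic gcd a² − 6a + 9.
Cancel a² − 6a + 9 from numerator and denominator to get the reduced form.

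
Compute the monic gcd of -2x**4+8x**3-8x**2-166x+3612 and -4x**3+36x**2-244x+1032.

Euclidean algorithm in ℚ[x]:
  -2x**4+8x**3-8x**2-166x+3612 = ((1/2)x+5/2)(-4x**3+36x**2-244x+1032) + (24x**2-72x+1032)
  -4x**3+36x**2-244x+1032 = (-(1/6)x+1)(24x**2-72x+1032) + (0)
Last nonzero remainder: 24x**2-72x+1032. Dividing through by 24 gives the monic gcd x**2-3x+43.

x**2-3x+43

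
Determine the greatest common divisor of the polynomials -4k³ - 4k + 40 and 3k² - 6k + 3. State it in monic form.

1

Euclidean algorithm in ℚ[k]:
  -4k³ - 4k + 40 = (-(4/3)k - 8/3)(3k² - 6k + 3) + (-16k + 48)
  3k² - 6k + 3 = (-(3/16)k - 3/16)(-16k + 48) + (12)
  -16k + 48 = (-(4/3)k + 4)(12) + (0)
The last nonzero remainder is the constant 12, so the polynomials are coprime and gcd = 1.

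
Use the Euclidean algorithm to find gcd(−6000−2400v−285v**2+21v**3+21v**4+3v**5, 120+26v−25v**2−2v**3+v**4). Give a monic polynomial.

−20−v+v**2

Repeated division with remainder:
  3v**5+21v**4+21v**3−285v**2−2400v−6000 = (3v+27)(v**4−2v**3−25v**2+26v+120) + (150v**3+312v**2−3462v−9240)
  v**4−2v**3−25v**2+26v+120 = ((1/150)v−17/625)(150v**3+312v**2−3462v−9240) + ((4104/625)v**2−(4104/625)v−16416/125)
  150v**3+312v**2−3462v−9240 = ((15625/684)v+48125/684)((4104/625)v**2−(4104/625)v−16416/125) + (0)
Last nonzero remainder: (4104/625)v**2−(4104/625)v−16416/125. Dividing through by 4104/625 gives the monic gcd v**2−v−20.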